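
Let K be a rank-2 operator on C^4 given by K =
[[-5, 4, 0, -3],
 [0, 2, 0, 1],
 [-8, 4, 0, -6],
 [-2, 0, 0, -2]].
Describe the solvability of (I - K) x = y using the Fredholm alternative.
(I - K) is invertible (det(I - K) = -4 ≠ 0), so for every y in C^4 the equation (I - K) x = y has a unique solution.

K has rank 2 and factors as K = U V^T = u1 v1^T + u2 v2^T with u1 = (2, 1, 2, 0), v1 = (-3, 2, 0, -2), u2 = (-1, -3, 2, 2), v2 = (-1, 0, 0, -1) (multiplying out reproduces the displayed K). The nonzero eigenvalues of U V^T coincide with those of the 2 x 2 matrix G = V^T U = [[v1·u1, v1·u2], [v2·u1, v2·u2]] = [[-4, -7], [-2, -1]], and by the Sylvester determinant identity det(I_4 - U V^T) = det(I_2 - V^T U) = det([[5, 7], [2, 2]]) = (5)(2) - (7)(2) = -4. (Direct check: I - K =
[[6, -4, 0, 3],
 [0, -1, 0, -1],
 [8, -4, 1, 6],
 [2, 0, 0, 3]]
has determinant -4.) The finite-dimensional Fredholm alternative says: either (I - K) is invertible, or ker(I - K) ≠ {0} and then range(I - K) = ker((I - K)^*)^⊥, with dim ker(I - K) = dim ker((I - K)^*). Since det(I - K) ≠ 0, 1 is not an eigenvalue of K and ker(I - K) = {0}, so we are in the first case: for every y there is a unique x = (I - K)^(-1) y. (Explicitly, by the Woodbury identity, (I - U V^T)^(-1) = I + U (I_2 - G)^(-1) V^T.)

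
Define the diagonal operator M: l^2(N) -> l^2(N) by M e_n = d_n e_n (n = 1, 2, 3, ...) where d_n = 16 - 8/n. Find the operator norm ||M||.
||M|| = 16

For a diagonal operator on l^2 with entries d_n, ||M|| = sup_n |d_n|. Here d_1 = 8, d_2 = 12, ..., and d_n = 16 - 8/n increases monotonically toward 16. All terms lie in [8, 16), so |d_n| = d_n and the supremum is the limit 16, which is not attained by any individual d_n. Hence ||M|| = 16.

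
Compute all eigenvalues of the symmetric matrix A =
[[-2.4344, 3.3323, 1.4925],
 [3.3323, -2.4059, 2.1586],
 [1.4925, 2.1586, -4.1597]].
sigma(A) ≈ {-6, -5, 2}

A is real symmetric, so its spectrum consists of real eigenvalues. Expanding the characteristic polynomial of the displayed matrix gives
  det(λ I - A) = p(λ) = λ^3 + (9)λ^2 + (8)λ + (-60.0011).
Solving p(λ) = 0 yields eigenvalues ≈ -6, -5, 2. (A is shown rounded to 4 decimals, so these recover the underlying integer eigenvalues to within that precision.)
Verification: the trace of A = -9 equals the sum of eigenvalues -9, and det(A) ≈ 60.0011 matches the eigenvalue product 60.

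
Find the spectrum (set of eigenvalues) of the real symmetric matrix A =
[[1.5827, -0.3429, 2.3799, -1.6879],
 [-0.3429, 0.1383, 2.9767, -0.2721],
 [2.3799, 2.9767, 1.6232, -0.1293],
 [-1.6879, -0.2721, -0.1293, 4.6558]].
sigma(A) ≈ {-3, 1, 4, 6}

A is real symmetric, so its spectrum consists of real eigenvalues. Expanding the characteristic polynomial of the displayed matrix gives
  det(λ I - A) = p(λ) = λ^4 + (-8)λ^3 + (1)λ^2 + (77.9987)λ + (-72.0017).
Solving p(λ) = 0 yields eigenvalues ≈ -3, 1, 4, 6. (A is shown rounded to 4 decimals, so these recover the underlying integer eigenvalues to within that precision.)
Verification: the trace of A = 8 equals the sum of eigenvalues 8, and det(A) ≈ -72.0017 matches the eigenvalue product -72.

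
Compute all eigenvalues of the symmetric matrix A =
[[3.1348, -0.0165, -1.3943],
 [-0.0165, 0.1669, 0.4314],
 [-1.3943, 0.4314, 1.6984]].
sigma(A) ≈ {0, 1, 4}

A is real symmetric, so its spectrum consists of real eigenvalues. Expanding the characteristic polynomial of the displayed matrix gives
  det(λ I - A) = p(λ) = λ^3 + (-5)λ^2 + (4)λ + (0).
Solving p(λ) = 0 yields eigenvalues ≈ 0, 1, 4. (A is shown rounded to 4 decimals, so these recover the underlying integer eigenvalues to within that precision.)
Verification: the trace of A = 5 equals the sum of eigenvalues 5, and det(A) ≈ 0.0001 matches the eigenvalue product 0.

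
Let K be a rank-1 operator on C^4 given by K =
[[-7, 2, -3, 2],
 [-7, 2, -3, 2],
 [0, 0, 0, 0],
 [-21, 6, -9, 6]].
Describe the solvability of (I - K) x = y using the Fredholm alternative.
(I - K) is singular (det(I - K) = 0, i.e. 1 ∈ sigma(K)). (I - K) x = y is solvable iff y ⊥ ker((I - K)^*) = span{(-7, 2, -3, 2)}, i.e. iff -7y_1 + 2y_2 - 3y_3 + 2y_4 = 0. When solvable, the solutions are x = y + c·(1, 1, 0, 3), c arbitrary (ker(I - K) = span{(1, 1, 0, 3)}, dimension 1).

K has rank 1, so it is an outer product K = u v^T: every row of K is a multiple of one row vector. Reading off the entries, u = (1, 1, 0, 3) and v = (-7, 2, -3, 2) (row i of K equals u_i·v^T). A rank-one matrix u v^T satisfies K u = u (v·u) and kills the (3)-dimensional subspace v^⊥, so its characteristic polynomial is lambda^3 (lambda - v·u) with v·u = tr K = 1. Hence the eigenvalues of I - K are 1 (multiplicity 3) and 1 - (1) = 0, so det(I - K) = 0. (Direct check: I - K =
[[8, -2, 3, -2],
 [7, -1, 3, -2],
 [0, 0, 1, 0],
 [21, -6, 9, -5]]
has determinant 0.) So 1 is an eigenvalue of K and (I - K) is not invertible. The finite-dimensional Fredholm alternative says: either (I - K) is invertible, or ker(I - K) ≠ {0} and then range(I - K) = ker((I - K)^*)^⊥, with dim ker(I - K) = dim ker((I - K)^*). We are in the second case, so we need both kernels. Kernel of I - K: (I - K) u = u - u (v·u) = u - u = 0, so ker(I - K) = span{u} = span{(1, 1, 0, 3)} (it is exactly 1-dimensional because rank(I - K) = 3). Kernel of the adjoint: K is real, so (I - K)^* = I - K^T = I - v u^T, and (I - v u^T) v = v - v (u·v) = 0; hence ker((I - K)^*) = span{v} = span{(-7, 2, -3, 2)}. Therefore (I - K) x = y is solvable iff <y, v> = 0, i.e. iff -7y_1 + 2y_2 - 3y_3 + 2y_4 = 0. When this holds, K y = u (v·y) = 0, so (I - K) y = y and x = y is a particular solution; the full solution set is the line x = y + c·u = y + c·(1, 1, 0, 3), c ∈ C.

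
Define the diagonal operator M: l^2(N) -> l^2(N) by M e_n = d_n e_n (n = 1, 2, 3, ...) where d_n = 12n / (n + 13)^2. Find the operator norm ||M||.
||M|| = 3/13 (attained at n = 13)

For M diagonal, ||M|| = sup_n |d_n|. Treat f(x) = 12x / (x + 13)^2 for real x > 0. By the quotient rule, f'(x) = 12(13 - x)/(x + 13)^3, which is positive for x < 13 and negative for x > 13. So f has a unique maximum at x = 13, and since 13 is a positive integer, the supremum over n ≥ 1 is attained at n = 13: d_13 = 12·13/(13 + 13)^2 = 12·13/676 = 3/13. Hence ||M|| = 3/13.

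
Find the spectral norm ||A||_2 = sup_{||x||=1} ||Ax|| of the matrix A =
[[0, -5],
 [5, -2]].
||A||_2 = sqrt((54 + sqrt(416))/2) ≈ 6.099 (= sqrt(largest eigenvalue of A^T A))

||A||_2 = sigma_max(A) = sqrt(lambda_max(A^T A)). Form the symmetric matrix M = A^T A =
[[25, -10],
 [-10, 29]].
Its characteristic polynomial (trace, determinant of M give the coefficients) is
  p(λ) = det(λ I - M) = λ^2 - 54λ + 625.
For λ^2 - 54λ + 625 the discriminant is 416. It is nonnegative but not a perfect square, so the roots are real and irrational: λ = (54 ± sqrt(416))/2 ≈ 37.198, 16.802.
So the eigenvalues of A^T A are ≈ 16.802, 37.198 (all ≥ 0, as they must be for A^T A). The largest is λ_max = (54 + sqrt(416))/2 ≈ 37.198, hence ||A||_2 = sqrt(λ_max) = sqrt((54 + sqrt(416))/2) ≈ 6.099.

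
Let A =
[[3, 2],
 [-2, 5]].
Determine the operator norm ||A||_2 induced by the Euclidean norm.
||A||_2 = sqrt((42 + sqrt(320))/2) ≈ 5.4721 (= sqrt(largest eigenvalue of A^T A))

||A||_2 = sigma_max(A) = sqrt(lambda_max(A^T A)). Form the symmetric matrix M = A^T A =
[[13, -4],
 [-4, 29]].
Its characteristic polynomial (trace, determinant of M give the coefficients) is
  p(λ) = det(λ I - M) = λ^2 - 42λ + 361.
For λ^2 - 42λ + 361 the discriminant is 320. It is nonnegative but not a perfect square, so the roots are real and irrational: λ = (42 ± sqrt(320))/2 ≈ 29.9443, 12.0557.
So the eigenvalues of A^T A are ≈ 12.0557, 29.9443 (all ≥ 0, as they must be for A^T A). The largest is λ_max = (42 + sqrt(320))/2 ≈ 29.9443, hence ||A||_2 = sqrt(λ_max) = sqrt((42 + sqrt(320))/2) ≈ 5.4721.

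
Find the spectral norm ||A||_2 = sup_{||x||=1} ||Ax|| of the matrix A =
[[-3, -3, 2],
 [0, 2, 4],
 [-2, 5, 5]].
||A||_2 ≈ 8.4589 (= sqrt(largest eigenvalue of A^T A))

||A||_2 = sigma_max(A) = sqrt(lambda_max(A^T A)). Form the symmetric matrix M = A^T A =
[[13, -1, -16],
 [-1, 38, 27],
 [-16, 27, 45]].
Its characteristic polynomial (trace, sum of principal 2x2 minors, determinant of M give the coefficients) is
  p(λ) = det(λ I - M) = λ^3 - 96λ^2 + 1803λ - 3844.
No integer candidate from the rational root theorem (±divisors of 3844) is a root, so the roots are irrational. The cubic discriminant is Δ = 4488264324 > 0, so there are three distinct real roots. p(2) = -614 and p(3) = 728 have opposite signs, so a root lies in (2, 3); Newton's method refines it to λ ≈ 2.4413. p(22) = 6 and p(23) = -992 have opposite signs, so a root lies in (22, 23); Newton's method refines it to λ ≈ 22.0062. p(71) = -1856 and p(72) = 1556 have opposite signs, so a root lies in (71, 72); Newton's method refines it to λ ≈ 71.5526. Check (Vieta): the three roots sum to 96, matching tr M = 96.
So the eigenvalues of A^T A are ≈ 2.4413, 22.0062, 71.5526 (all ≥ 0, as they must be for A^T A). The largest is λ_max ≈ 71.5526, hence ||A||_2 = sqrt(λ_max) ≈ 8.4589.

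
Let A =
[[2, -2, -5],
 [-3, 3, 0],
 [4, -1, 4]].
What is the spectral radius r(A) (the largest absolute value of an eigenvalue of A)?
r(A) ≈ 5.3082

The eigenvalues of A are the roots of its characteristic polynomial. With M = A (coefficients from the trace, the sum of principal 2x2 minors, and det A):
  p(λ) = det(λ I - M) = λ^3 - 9λ^2 + 40λ - 45.
No integer candidate from the rational root theorem (±divisors of 45) is a root, so the roots are irrational. The cubic discriminant is Δ = -20695 < 0, so there is one real root and a complex-conjugate pair. p(1) = -13 and p(2) = 7 have opposite signs, so a root lies in (1, 2); Newton's method refines it to λ ≈ 1.597. Dividing out (λ - (1.597)) leaves approximately λ^2 - 7.403λ + 28.1772. For λ^2 - 7.403λ + 28.1772 the discriminant is -57.9049. It is negative, so the remaining roots are the complex-conjugate pair λ ≈ 3.7015 ± 3.8048i. Their product equals the constant term, so |λ|^2 ≈ 28.1772 and |λ| ≈ 5.3082.
Thus the eigenvalues (to 4 decimals) are 1.597 (modulus 1.597); 3.7015 ± 3.8048i (modulus 5.3082). The spectral radius is the largest modulus: r(A) ≈ 5.3082. (Cross-check: r(A) ≤ ||A||_2 ≈ 6.601; equality holds whenever A is normal, though it can also hold for some non-normal A.)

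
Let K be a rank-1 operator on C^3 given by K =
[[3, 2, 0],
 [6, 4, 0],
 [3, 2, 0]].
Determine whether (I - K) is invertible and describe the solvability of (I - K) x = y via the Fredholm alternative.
(I - K) is invertible (det(I - K) = -6 ≠ 0), so for every y in C^3 the equation (I - K) x = y has a unique solution.

K has rank 1, so it is an outer product K = u v^T: every row of K is a multiple of one row vector. Reading off the entries, u = (1, 2, 1) and v = (3, 2, 0) (row i of K equals u_i·v^T). A rank-one matrix u v^T satisfies K u = u (v·u) and kills the (2)-dimensional subspace v^⊥, so its characteristic polynomial is lambda^2 (lambda - v·u) with v·u = tr K = 7. Hence the eigenvalues of I - K are 1 (multiplicity 2) and 1 - (7) = -6, so det(I - K) = -6. (Direct check: I - K =
[[-2, -2, 0],
 [-6, -3, 0],
 [-3, -2, 1]]
has determinant -6.) The finite-dimensional Fredholm alternative says: either (I - K) is invertible, or ker(I - K) ≠ {0} and then range(I - K) = ker((I - K)^*)^⊥, with dim ker(I - K) = dim ker((I - K)^*). Since det(I - K) ≠ 0, 1 is not an eigenvalue of K and ker(I - K) = {0}, so we are in the first case: for every y there is a unique x = (I - K)^(-1) y. Explicitly, by the Sherman–Morrison formula, (I - u v^T)^(-1) = I + u v^T/(1 - v·u), i.e. (I - K)^(-1) = I + K/(-6).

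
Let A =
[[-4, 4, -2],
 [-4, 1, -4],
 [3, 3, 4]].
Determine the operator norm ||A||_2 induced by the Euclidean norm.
||A||_2 ≈ 8.7122 (= sqrt(largest eigenvalue of A^T A))

||A||_2 = sigma_max(A) = sqrt(lambda_max(A^T A)). Form the symmetric matrix M = A^T A =
[[41, -11, 36],
 [-11, 26, 0],
 [36, 0, 36]].
Its characteristic polynomial (trace, sum of principal 2x2 minors, determinant of M give the coefficients) is
  p(λ) = det(λ I - M) = λ^3 - 103λ^2 + 2061λ - 324.
No integer candidate from the rational root theorem (±divisors of 324) is a root, so the roots are irrational. The cubic discriminant is Δ = 9864886077 > 0, so there are three distinct real roots. p(0) = -324 and p(1) = 1635 have opposite signs, so a root lies in (0, 1); Newton's method refines it to λ ≈ 0.1585. p(26) = 1210 and p(27) = -81 have opposite signs, so a root lies in (26, 27); Newton's method refines it to λ ≈ 26.9383. p(75) = -3249 and p(76) = 360 have opposite signs, so a root lies in (75, 76); Newton's method refines it to λ ≈ 75.9032. Check (Vieta): the three roots sum to 103, matching tr M = 103.
So the eigenvalues of A^T A are ≈ 0.1585, 26.9383, 75.9032 (all ≥ 0, as they must be for A^T A). The largest is λ_max ≈ 75.9032, hence ||A||_2 = sqrt(λ_max) ≈ 8.7122.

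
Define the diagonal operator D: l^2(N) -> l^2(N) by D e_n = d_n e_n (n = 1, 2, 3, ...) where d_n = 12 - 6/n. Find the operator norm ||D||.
||D|| = 12

For a diagonal operator on l^2 with entries d_n, ||D|| = sup_n |d_n|. Here d_1 = 6, d_2 = 9, ..., and d_n = 12 - 6/n increases monotonically toward 12. All terms lie in [6, 12), so |d_n| = d_n and the supremum is the limit 12, which is not attained by any individual d_n. Hence ||D|| = 12.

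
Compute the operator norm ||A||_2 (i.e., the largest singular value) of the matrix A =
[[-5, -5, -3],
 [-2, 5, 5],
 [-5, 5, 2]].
||A||_2 ≈ 10.5795 (= sqrt(largest eigenvalue of A^T A))

||A||_2 = sigma_max(A) = sqrt(lambda_max(A^T A)). Form the symmetric matrix M = A^T A =
[[54, -10, -5],
 [-10, 75, 50],
 [-5, 50, 38]].
Its characteristic polynomial (trace, sum of principal 2x2 minors, determinant of M give the coefficients) is
  p(λ) = det(λ I - M) = λ^3 - 167λ^2 + 6327λ - 18225.
No integer candidate from the rational root theorem (±divisors of 18225) is a root, so the roots are irrational. The cubic discriminant is Δ = 101443290624 > 0, so there are three distinct real roots. p(3) = -720 and p(4) = 4475 have opposite signs, so a root lies in (3, 4); Newton's method refines it to λ ≈ 3.1351. p(51) = 2736 and p(52) = -181 have opposite signs, so a root lies in (51, 52); Newton's method refines it to λ ≈ 51.9382. p(111) = -5904 and p(112) = 479 have opposite signs, so a root lies in (111, 112); Newton's method refines it to λ ≈ 111.9267. Check (Vieta): the three roots sum to 167, matching tr M = 167.
So the eigenvalues of A^T A are ≈ 3.1351, 51.9382, 111.9267 (all ≥ 0, as they must be for A^T A). The largest is λ_max ≈ 111.9267, hence ||A||_2 = sqrt(λ_max) ≈ 10.5795.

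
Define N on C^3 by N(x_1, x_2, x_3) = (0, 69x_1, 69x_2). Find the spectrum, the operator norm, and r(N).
sigma(N) = {0}; ||N|| = 69; r(N) = 0. (N is nilpotent with N^3 = 0.)

On C^3, N is a strictly lower-triangular matrix with 69 on the subdiagonal and zeros elsewhere, so its characteristic polynomial is lambda^3 and every eigenvalue is 0: sigma(N) = {0}. For the operator norm, N e_i = 69e_{i+1} for i = 1, ..., 2 and N e_3 = 0, so the singular values of N are 69 (with multiplicity 2) and 0; hence ||N|| = 69. The spectral radius r(N) = max|lambda| = 0. Note ||N|| > r(N) — characteristic of non-normal nilpotent operators. Indeed N^3 = 0.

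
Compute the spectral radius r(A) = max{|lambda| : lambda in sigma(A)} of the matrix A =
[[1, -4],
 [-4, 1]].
r(A) = 5

The eigenvalues of A are the roots of its characteristic polynomial. With M = A (coefficients from the trace and determinant):
  p(λ) = det(λ I - M) = λ^2 - 2λ - 15.
For λ^2 - 2λ - 15 the discriminant is 64. It is a perfect square (8^2), so the roots are rational: λ = (2 ± 8)/2 = 5, -3.
Thus the eigenvalues (to 4 decimals) are 5 (modulus 5); -3 (modulus 3). The spectral radius is the largest modulus: r(A) = 5. (Cross-check: r(A) ≤ ||A||_2 ≈ 5; equality holds whenever A is normal, though it can also hold for some non-normal A.)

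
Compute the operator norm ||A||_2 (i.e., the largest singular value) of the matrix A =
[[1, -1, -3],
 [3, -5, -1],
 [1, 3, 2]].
||A||_2 ≈ 6.8568 (= sqrt(largest eigenvalue of A^T A))

||A||_2 = sigma_max(A) = sqrt(lambda_max(A^T A)). Form the symmetric matrix M = A^T A =
[[11, -13, -4],
 [-13, 35, 14],
 [-4, 14, 14]].
Its characteristic polynomial (trace, sum of principal 2x2 minors, determinant of M give the coefficients) is
  p(λ) = det(λ I - M) = λ^3 - 60λ^2 + 648λ - 1764.
No integer candidate from the rational root theorem (±divisors of 1764) is a root, so the roots are irrational. The cubic discriminant is Δ = 49669200 > 0, so there are three distinct real roots. p(4) = -68 and p(5) = 101 have opposite signs, so a root lies in (4, 5); Newton's method refines it to λ ≈ 4.3404. p(8) = 92 and p(9) = -63 have opposite signs, so a root lies in (8, 9); Newton's method refines it to λ ≈ 8.6443. p(47) = -25 and p(48) = 1692 have opposite signs, so a root lies in (47, 48); Newton's method refines it to λ ≈ 47.0153. Check (Vieta): the three roots sum to 60, matching tr M = 60.
So the eigenvalues of A^T A are ≈ 4.3404, 8.6443, 47.0153 (all ≥ 0, as they must be for A^T A). The largest is λ_max ≈ 47.0153, hence ||A||_2 = sqrt(λ_max) ≈ 6.8568.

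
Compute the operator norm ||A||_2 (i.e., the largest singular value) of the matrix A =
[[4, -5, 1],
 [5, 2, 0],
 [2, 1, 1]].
||A||_2 ≈ 7.0375 (= sqrt(largest eigenvalue of A^T A))

||A||_2 = sigma_max(A) = sqrt(lambda_max(A^T A)). Form the symmetric matrix M = A^T A =
[[45, -8, 6],
 [-8, 30, -4],
 [6, -4, 2]].
Its characteristic polynomial (trace, sum of principal 2x2 minors, determinant of M give the coefficients) is
  p(λ) = det(λ I - M) = λ^3 - 77λ^2 + 1384λ - 1156.
No integer candidate from the rational root theorem (±divisors of 1156) is a root, so the roots are irrational. The cubic discriminant is Δ = 823151488 > 0, so there are three distinct real roots. p(0) = -1156 and p(1) = 152 have opposite signs, so a root lies in (0, 1); Newton's method refines it to λ ≈ 0.8776. p(26) = 352 and p(27) = -238 have opposite signs, so a root lies in (26, 27); Newton's method refines it to λ ≈ 26.5956. p(49) = -568 and p(50) = 544 have opposite signs, so a root lies in (49, 50); Newton's method refines it to λ ≈ 49.5268. Check (Vieta): the three roots sum to 77, matching tr M = 77.
So the eigenvalues of A^T A are ≈ 0.8776, 26.5956, 49.5268 (all ≥ 0, as they must be for A^T A). The largest is λ_max ≈ 49.5268, hence ||A||_2 = sqrt(λ_max) ≈ 7.0375.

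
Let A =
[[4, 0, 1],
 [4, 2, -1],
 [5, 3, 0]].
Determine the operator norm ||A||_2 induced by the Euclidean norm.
||A||_2 ≈ 8.1754 (= sqrt(largest eigenvalue of A^T A))

||A||_2 = sigma_max(A) = sqrt(lambda_max(A^T A)). Form the symmetric matrix M = A^T A =
[[57, 23, 0],
 [23, 13, -2],
 [0, -2, 2]].
Its characteristic polynomial (trace, sum of principal 2x2 minors, determinant of M give the coefficients) is
  p(λ) = det(λ I - M) = λ^3 - 72λ^2 + 348λ - 196.
No integer candidate from the rational root theorem (±divisors of 196) is a root, so the roots are irrational. The cubic discriminant is Δ = 253960272 > 0, so there are three distinct real roots. p(0) = -196 and p(1) = 81 have opposite signs, so a root lies in (0, 1); Newton's method refines it to λ ≈ 0.6498. p(4) = 108 and p(5) = -131 have opposite signs, so a root lies in (4, 5); Newton's method refines it to λ ≈ 4.513. p(66) = -3364 and p(67) = 675 have opposite signs, so a root lies in (66, 67); Newton's method refines it to λ ≈ 66.8372. Check (Vieta): the three roots sum to 72, matching tr M = 72.
So the eigenvalues of A^T A are ≈ 0.6498, 4.513, 66.8372 (all ≥ 0, as they must be for A^T A). The largest is λ_max ≈ 66.8372, hence ||A||_2 = sqrt(λ_max) ≈ 8.1754.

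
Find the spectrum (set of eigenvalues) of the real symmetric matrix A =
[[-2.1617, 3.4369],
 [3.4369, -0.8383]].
sigma(A) ≈ {-5, 2}

A is real symmetric, so its spectrum consists of real eigenvalues. Expanding the characteristic polynomial of the displayed matrix gives
  det(λ I - A) = p(λ) = λ^2 + (3)λ + (-10).
Solving p(λ) = 0 yields eigenvalues ≈ -5, 2. (A is shown rounded to 4 decimals, so these recover the underlying integer eigenvalues to within that precision.)
Verification: the trace of A = -3 equals the sum of eigenvalues -3, and det(A) ≈ -10.0001 matches the eigenvalue product -10.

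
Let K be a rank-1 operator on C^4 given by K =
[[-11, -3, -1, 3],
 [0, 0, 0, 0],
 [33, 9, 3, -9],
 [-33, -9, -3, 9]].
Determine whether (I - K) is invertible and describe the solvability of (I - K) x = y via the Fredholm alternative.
(I - K) is singular (det(I - K) = 0, i.e. 1 ∈ sigma(K)). (I - K) x = y is solvable iff y ⊥ ker((I - K)^*) = span{(-11, -3, -1, 3)}, i.e. iff -11y_1 - 3y_2 - y_3 + 3y_4 = 0. When solvable, the solutions are x = y + c·(1, 0, -3, 3), c arbitrary (ker(I - K) = span{(1, 0, -3, 3)}, dimension 1).

K has rank 1, so it is an outer product K = u v^T: every row of K is a multiple of one row vector. Reading off the entries, u = (1, 0, -3, 3) and v = (-11, -3, -1, 3) (row i of K equals u_i·v^T). A rank-one matrix u v^T satisfies K u = u (v·u) and kills the (3)-dimensional subspace v^⊥, so its characteristic polynomial is lambda^3 (lambda - v·u) with v·u = tr K = 1. Hence the eigenvalues of I - K are 1 (multiplicity 3) and 1 - (1) = 0, so det(I - K) = 0. (Direct check: I - K =
[[12, 3, 1, -3],
 [0, 1, 0, 0],
 [-33, -9, -2, 9],
 [33, 9, 3, -8]]
has determinant 0.) So 1 is an eigenvalue of K and (I - K) is not invertible. The finite-dimensional Fredholm alternative says: either (I - K) is invertible, or ker(I - K) ≠ {0} and then range(I - K) = ker((I - K)^*)^⊥, with dim ker(I - K) = dim ker((I - K)^*). We are in the second case, so we need both kernels. Kernel of I - K: (I - K) u = u - u (v·u) = u - u = 0, so ker(I - K) = span{u} = span{(1, 0, -3, 3)} (it is exactly 1-dimensional because rank(I - K) = 3). Kernel of the adjoint: K is real, so (I - K)^* = I - K^T = I - v u^T, and (I - v u^T) v = v - v (u·v) = 0; hence ker((I - K)^*) = span{v} = span{(-11, -3, -1, 3)}. Therefore (I - K) x = y is solvable iff <y, v> = 0, i.e. iff -11y_1 - 3y_2 - y_3 + 3y_4 = 0. When this holds, K y = u (v·y) = 0, so (I - K) y = y and x = y is a particular solution; the full solution set is the line x = y + c·u = y + c·(1, 0, -3, 3), c ∈ C.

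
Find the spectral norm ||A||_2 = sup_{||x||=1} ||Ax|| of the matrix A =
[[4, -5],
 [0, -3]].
||A||_2 = sqrt((50 + sqrt(1924))/2) ≈ 6.8507 (= sqrt(largest eigenvalue of A^T A))

||A||_2 = sigma_max(A) = sqrt(lambda_max(A^T A)). Form the symmetric matrix M = A^T A =
[[16, -20],
 [-20, 34]].
Its characteristic polynomial (trace, determinant of M give the coefficients) is
  p(λ) = det(λ I - M) = λ^2 - 50λ + 144.
For λ^2 - 50λ + 144 the discriminant is 1924. It is nonnegative but not a perfect square, so the roots are real and irrational: λ = (50 ± sqrt(1924))/2 ≈ 46.9317, 3.0683.
So the eigenvalues of A^T A are ≈ 3.0683, 46.9317 (all ≥ 0, as they must be for A^T A). The largest is λ_max = (50 + sqrt(1924))/2 ≈ 46.9317, hence ||A||_2 = sqrt(λ_max) = sqrt((50 + sqrt(1924))/2) ≈ 6.8507.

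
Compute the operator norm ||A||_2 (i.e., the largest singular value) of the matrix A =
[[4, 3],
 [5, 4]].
||A||_2 = sqrt((66 + sqrt(4352))/2) ≈ 8.1231 (= sqrt(largest eigenvalue of A^T A))

||A||_2 = sigma_max(A) = sqrt(lambda_max(A^T A)). Form the symmetric matrix M = A^T A =
[[41, 32],
 [32, 25]].
Its characteristic polynomial (trace, determinant of M give the coefficients) is
  p(λ) = det(λ I - M) = λ^2 - 66λ + 1.
For λ^2 - 66λ + 1 the discriminant is 4352. It is nonnegative but not a perfect square, so the roots are real and irrational: λ = (66 ± sqrt(4352))/2 ≈ 65.9848, 0.0152.
So the eigenvalues of A^T A are ≈ 0.0152, 65.9848 (all ≥ 0, as they must be for A^T A). The largest is λ_max = (66 + sqrt(4352))/2 ≈ 65.9848, hence ||A||_2 = sqrt(λ_max) = sqrt((66 + sqrt(4352))/2) ≈ 8.1231.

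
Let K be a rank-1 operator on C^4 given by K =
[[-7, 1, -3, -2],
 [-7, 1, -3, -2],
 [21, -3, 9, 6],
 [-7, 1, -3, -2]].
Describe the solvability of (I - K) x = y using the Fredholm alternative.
(I - K) is singular (det(I - K) = 0, i.e. 1 ∈ sigma(K)). (I - K) x = y is solvable iff y ⊥ ker((I - K)^*) = span{(-7, 1, -3, -2)}, i.e. iff -7y_1 + y_2 - 3y_3 - 2y_4 = 0. When solvable, the solutions are x = y + c·(1, 1, -3, 1), c arbitrary (ker(I - K) = span{(1, 1, -3, 1)}, dimension 1).

K has rank 1, so it is an outer product K = u v^T: every row of K is a multiple of one row vector. Reading off the entries, u = (1, 1, -3, 1) and v = (-7, 1, -3, -2) (row i of K equals u_i·v^T). A rank-one matrix u v^T satisfies K u = u (v·u) and kills the (3)-dimensional subspace v^⊥, so its characteristic polynomial is lambda^3 (lambda - v·u) with v·u = tr K = 1. Hence the eigenvalues of I - K are 1 (multiplicity 3) and 1 - (1) = 0, so det(I - K) = 0. (Direct check: I - K =
[[8, -1, 3, 2],
 [7, 0, 3, 2],
 [-21, 3, -8, -6],
 [7, -1, 3, 3]]
has determinant 0.) So 1 is an eigenvalue of K and (I - K) is not invertible. The finite-dimensional Fredholm alternative says: either (I - K) is invertible, or ker(I - K) ≠ {0} and then range(I - K) = ker((I - K)^*)^⊥, with dim ker(I - K) = dim ker((I - K)^*). We are in the second case, so we need both kernels. Kernel of I - K: (I - K) u = u - u (v·u) = u - u = 0, so ker(I - K) = span{u} = span{(1, 1, -3, 1)} (it is exactly 1-dimensional because rank(I - K) = 3). Kernel of the adjoint: K is real, so (I - K)^* = I - K^T = I - v u^T, and (I - v u^T) v = v - v (u·v) = 0; hence ker((I - K)^*) = span{v} = span{(-7, 1, -3, -2)}. Therefore (I - K) x = y is solvable iff <y, v> = 0, i.e. iff -7y_1 + y_2 - 3y_3 - 2y_4 = 0. When this holds, K y = u (v·y) = 0, so (I - K) y = y and x = y is a particular solution; the full solution set is the line x = y + c·u = y + c·(1, 1, -3, 1), c ∈ C.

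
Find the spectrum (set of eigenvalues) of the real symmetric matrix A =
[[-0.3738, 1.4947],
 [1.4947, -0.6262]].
sigma(A) ≈ {-2, 1}

A is real symmetric, so its spectrum consists of real eigenvalues. Expanding the characteristic polynomial of the displayed matrix gives
  det(λ I - A) = p(λ) = λ^2 + (1)λ + (-2).
Solving p(λ) = 0 yields eigenvalues ≈ -2, 1. (A is shown rounded to 4 decimals, so these recover the underlying integer eigenvalues to within that precision.)
Verification: the trace of A = -1 equals the sum of eigenvalues -1, and det(A) ≈ -2.0001 matches the eigenvalue product -2.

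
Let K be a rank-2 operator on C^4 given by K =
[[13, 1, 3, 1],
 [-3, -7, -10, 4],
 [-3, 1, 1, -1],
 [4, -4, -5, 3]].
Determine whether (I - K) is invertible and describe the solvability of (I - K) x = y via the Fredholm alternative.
(I - K) is invertible (det(I - K) = -44 ≠ 0), so for every y in C^4 the equation (I - K) x = y has a unique solution.

K has rank 2 and factors as K = U V^T = u1 v1^T + u2 v2^T with u1 = (2, -3, 0, -1), v1 = (2, 2, 3, -1), u2 = (-3, -1, 1, -2), v2 = (-3, 1, 1, -1) (multiplying out reproduces the displayed K). The nonzero eigenvalues of U V^T coincide with those of the 2 x 2 matrix G = V^T U = [[v1·u1, v1·u2], [v2·u1, v2·u2]] = [[-1, -3], [-8, 11]], and by the Sylvester determinant identity det(I_4 - U V^T) = det(I_2 - V^T U) = det([[2, 3], [8, -10]]) = (2)(-10) - (3)(8) = -44. (Direct check: I - K =
[[-12, -1, -3, -1],
 [3, 8, 10, -4],
 [3, -1, 0, 1],
 [-4, 4, 5, -2]]
has determinant -44.) The finite-dimensional Fredholm alternative says: either (I - K) is invertible, or ker(I - K) ≠ {0} and then range(I - K) = ker((I - K)^*)^⊥, with dim ker(I - K) = dim ker((I - K)^*). Since det(I - K) ≠ 0, 1 is not an eigenvalue of K and ker(I - K) = {0}, so we are in the first case: for every y there is a unique x = (I - K)^(-1) y. (Explicitly, by the Woodbury identity, (I - U V^T)^(-1) = I + U (I_2 - G)^(-1) V^T.)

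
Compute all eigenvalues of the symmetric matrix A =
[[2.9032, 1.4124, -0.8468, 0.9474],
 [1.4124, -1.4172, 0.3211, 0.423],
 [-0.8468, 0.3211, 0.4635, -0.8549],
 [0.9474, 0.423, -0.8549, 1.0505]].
sigma(A) ≈ {-2, 0, 1, 4}

A is real symmetric, so its spectrum consists of real eigenvalues. Expanding the characteristic polynomial of the displayed matrix gives
  det(λ I - A) = p(λ) = λ^4 + (-3)λ^3 + (-6)λ^2 + (8)λ + (0).
Solving p(λ) = 0 yields eigenvalues ≈ -2, 0, 1, 4. (A is shown rounded to 4 decimals, so these recover the underlying integer eigenvalues to within that precision.)
Verification: the trace of A = 3 equals the sum of eigenvalues 3, and det(A) ≈ 0.0003 matches the eigenvalue product 0.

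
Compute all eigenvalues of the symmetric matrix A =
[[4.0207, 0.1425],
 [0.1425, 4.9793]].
sigma(A) ≈ {4, 5}

A is real symmetric, so its spectrum consists of real eigenvalues. Expanding the characteristic polynomial of the displayed matrix gives
  det(λ I - A) = p(λ) = λ^2 + (-9)λ + (20).
Solving p(λ) = 0 yields eigenvalues ≈ 4, 5. (A is shown rounded to 4 decimals, so these recover the underlying integer eigenvalues to within that precision.)
Verification: the trace of A = 9 equals the sum of eigenvalues 9, and det(A) ≈ 20.0000 matches the eigenvalue product 20.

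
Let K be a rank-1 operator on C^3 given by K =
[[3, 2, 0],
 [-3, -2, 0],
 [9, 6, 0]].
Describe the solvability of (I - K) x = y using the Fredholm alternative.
(I - K) is singular (det(I - K) = 0, i.e. 1 ∈ sigma(K)). (I - K) x = y is solvable iff y ⊥ ker((I - K)^*) = span{(3, 2, 0)}, i.e. iff 3y_1 + 2y_2 = 0. When solvable, the solutions are x = y + c·(1, -1, 3), c arbitrary (ker(I - K) = span{(1, -1, 3)}, dimension 1).

K has rank 1, so it is an outer product K = u v^T: every row of K is a multiple of one row vector. Reading off the entries, u = (1, -1, 3) and v = (3, 2, 0) (row i of K equals u_i·v^T). A rank-one matrix u v^T satisfies K u = u (v·u) and kills the (2)-dimensional subspace v^⊥, so its characteristic polynomial is lambda^2 (lambda - v·u) with v·u = tr K = 1. Hence the eigenvalues of I - K are 1 (multiplicity 2) and 1 - (1) = 0, so det(I - K) = 0. (Direct check: I - K =
[[-2, -2, 0],
 [3, 3, 0],
 [-9, -6, 1]]
has determinant 0.) So 1 is an eigenvalue of K and (I - K) is not invertible. The finite-dimensional Fredholm alternative says: either (I - K) is invertible, or ker(I - K) ≠ {0} and then range(I - K) = ker((I - K)^*)^⊥, with dim ker(I - K) = dim ker((I - K)^*). We are in the second case, so we need both kernels. Kernel of I - K: (I - K) u = u - u (v·u) = u - u = 0, so ker(I - K) = span{u} = span{(1, -1, 3)} (it is exactly 1-dimensional because rank(I - K) = 2). Kernel of the adjoint: K is real, so (I - K)^* = I - K^T = I - v u^T, and (I - v u^T) v = v - v (u·v) = 0; hence ker((I - K)^*) = span{v} = span{(3, 2, 0)}. Therefore (I - K) x = y is solvable iff <y, v> = 0, i.e. iff 3y_1 + 2y_2 = 0. When this holds, K y = u (v·y) = 0, so (I - K) y = y and x = y is a particular solution; the full solution set is the line x = y + c·u = y + c·(1, -1, 3), c ∈ C.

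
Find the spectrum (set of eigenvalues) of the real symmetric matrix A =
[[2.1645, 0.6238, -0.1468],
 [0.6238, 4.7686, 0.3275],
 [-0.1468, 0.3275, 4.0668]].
sigma(A) ≈ {2, 4, 5}

A is real symmetric, so its spectrum consists of real eigenvalues. Expanding the characteristic polynomial of the displayed matrix gives
  det(λ I - A) = p(λ) = λ^3 + (-11)λ^2 + (38)λ + (-39.9986).
Solving p(λ) = 0 yields eigenvalues ≈ 2, 4, 5. (A is shown rounded to 4 decimals, so these recover the underlying integer eigenvalues to within that precision.)
Verification: the trace of A = 11 equals the sum of eigenvalues 11, and det(A) ≈ 39.9986 matches the eigenvalue product 40.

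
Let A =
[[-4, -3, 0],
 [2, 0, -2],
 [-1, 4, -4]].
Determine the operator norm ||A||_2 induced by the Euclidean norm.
||A||_2 ≈ 6.3759 (= sqrt(largest eigenvalue of A^T A))

||A||_2 = sigma_max(A) = sqrt(lambda_max(A^T A)). Form the symmetric matrix M = A^T A =
[[21, 8, 0],
 [8, 25, -16],
 [0, -16, 20]].
Its characteristic polynomial (trace, sum of principal 2x2 minors, determinant of M give the coefficients) is
  p(λ) = det(λ I - M) = λ^3 - 66λ^2 + 1125λ - 3844.
No integer candidate from the rational root theorem (±divisors of 3844) is a root, so the roots are irrational. The cubic discriminant is Δ = 135756432 > 0, so there are three distinct real roots. p(4) = -336 and p(5) = 256 have opposite signs, so a root lies in (4, 5); Newton's method refines it to λ ≈ 4.5456. p(20) = 256 and p(21) = -64 have opposite signs, so a root lies in (20, 21); Newton's method refines it to λ ≈ 20.8021. p(40) = -444 and p(41) = 256 have opposite signs, so a root lies in (40, 41); Newton's method refines it to λ ≈ 40.6523. Check (Vieta): the three roots sum to 66, matching tr M = 66.
So the eigenvalues of A^T A are ≈ 4.5456, 20.8021, 40.6523 (all ≥ 0, as they must be for A^T A). The largest is λ_max ≈ 40.6523, hence ||A||_2 = sqrt(λ_max) ≈ 6.3759.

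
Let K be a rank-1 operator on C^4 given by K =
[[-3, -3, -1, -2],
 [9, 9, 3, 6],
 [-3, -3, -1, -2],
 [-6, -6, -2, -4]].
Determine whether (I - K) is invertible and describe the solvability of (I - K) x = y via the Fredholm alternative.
(I - K) is singular (det(I - K) = 0, i.e. 1 ∈ sigma(K)). (I - K) x = y is solvable iff y ⊥ ker((I - K)^*) = span{(-3, -3, -1, -2)}, i.e. iff -3y_1 - 3y_2 - y_3 - 2y_4 = 0. When solvable, the solutions are x = y + c·(1, -3, 1, 2), c arbitrary (ker(I - K) = span{(1, -3, 1, 2)}, dimension 1).

K has rank 1, so it is an outer product K = u v^T: every row of K is a multiple of one row vector. Reading off the entries, u = (1, -3, 1, 2) and v = (-3, -3, -1, -2) (row i of K equals u_i·v^T). A rank-one matrix u v^T satisfies K u = u (v·u) and kills the (3)-dimensional subspace v^⊥, so its characteristic polynomial is lambda^3 (lambda - v·u) with v·u = tr K = 1. Hence the eigenvalues of I - K are 1 (multiplicity 3) and 1 - (1) = 0, so det(I - K) = 0. (Direct check: I - K =
[[4, 3, 1, 2],
 [-9, -8, -3, -6],
 [3, 3, 2, 2],
 [6, 6, 2, 5]]
has determinant 0.) So 1 is an eigenvalue of K and (I - K) is not invertible. The finite-dimensional Fredholm alternative says: either (I - K) is invertible, or ker(I - K) ≠ {0} and then range(I - K) = ker((I - K)^*)^⊥, with dim ker(I - K) = dim ker((I - K)^*). We are in the second case, so we need both kernels. Kernel of I - K: (I - K) u = u - u (v·u) = u - u = 0, so ker(I - K) = span{u} = span{(1, -3, 1, 2)} (it is exactly 1-dimensional because rank(I - K) = 3). Kernel of the adjoint: K is real, so (I - K)^* = I - K^T = I - v u^T, and (I - v u^T) v = v - v (u·v) = 0; hence ker((I - K)^*) = span{v} = span{(-3, -3, -1, -2)}. Therefore (I - K) x = y is solvable iff <y, v> = 0, i.e. iff -3y_1 - 3y_2 - y_3 - 2y_4 = 0. When this holds, K y = u (v·y) = 0, so (I - K) y = y and x = y is a particular solution; the full solution set is the line x = y + c·u = y + c·(1, -3, 1, 2), c ∈ C.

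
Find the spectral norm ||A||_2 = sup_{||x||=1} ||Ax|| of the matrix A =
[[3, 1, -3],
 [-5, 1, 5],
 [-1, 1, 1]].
||A||_2 = sqrt((73 + sqrt(4561))/2) ≈ 8.3826 (= sqrt(largest eigenvalue of A^T A))

||A||_2 = sigma_max(A) = sqrt(lambda_max(A^T A)). Form the symmetric matrix M = A^T A =
[[35, -3, -35],
 [-3, 3, 3],
 [-35, 3, 35]].
Its characteristic polynomial (trace, sum of principal 2x2 minors, determinant of M give the coefficients) is
  p(λ) = det(λ I - M) = λ^3 - 73λ^2 + 192λ.
The constant term is 0, so λ = 0 is a root. Dividing out λ leaves p(λ) = λ(λ^2 - 73λ + 192). For λ^2 - 73λ + 192 the discriminant is 4561. It is nonnegative but not a perfect square, so the roots are real and irrational: λ = (73 ± sqrt(4561))/2 ≈ 70.2676, 2.7324.
So the eigenvalues of A^T A are ≈ 0, 2.7324, 70.2676 (all ≥ 0, as they must be for A^T A). The largest is λ_max = (73 + sqrt(4561))/2 ≈ 70.2676, hence ||A||_2 = sqrt(λ_max) = sqrt((73 + sqrt(4561))/2) ≈ 8.3826.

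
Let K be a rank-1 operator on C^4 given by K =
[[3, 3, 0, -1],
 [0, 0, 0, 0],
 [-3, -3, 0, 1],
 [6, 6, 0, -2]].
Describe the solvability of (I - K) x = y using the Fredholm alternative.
(I - K) is singular (det(I - K) = 0, i.e. 1 ∈ sigma(K)). (I - K) x = y is solvable iff y ⊥ ker((I - K)^*) = span{(3, 3, 0, -1)}, i.e. iff 3y_1 + 3y_2 - y_4 = 0. When solvable, the solutions are x = y + c·(1, 0, -1, 2), c arbitrary (ker(I - K) = span{(1, 0, -1, 2)}, dimension 1).

K has rank 1, so it is an outer product K = u v^T: every row of K is a multiple of one row vector. Reading off the entries, u = (1, 0, -1, 2) and v = (3, 3, 0, -1) (row i of K equals u_i·v^T). A rank-one matrix u v^T satisfies K u = u (v·u) and kills the (3)-dimensional subspace v^⊥, so its characteristic polynomial is lambda^3 (lambda - v·u) with v·u = tr K = 1. Hence the eigenvalues of I - K are 1 (multiplicity 3) and 1 - (1) = 0, so det(I - K) = 0. (Direct check: I - K =
[[-2, -3, 0, 1],
 [0, 1, 0, 0],
 [3, 3, 1, -1],
 [-6, -6, 0, 3]]
has determinant 0.) So 1 is an eigenvalue of K and (I - K) is not invertible. The finite-dimensional Fredholm alternative says: either (I - K) is invertible, or ker(I - K) ≠ {0} and then range(I - K) = ker((I - K)^*)^⊥, with dim ker(I - K) = dim ker((I - K)^*). We are in the second case, so we need both kernels. Kernel of I - K: (I - K) u = u - u (v·u) = u - u = 0, so ker(I - K) = span{u} = span{(1, 0, -1, 2)} (it is exactly 1-dimensional because rank(I - K) = 3). Kernel of the adjoint: K is real, so (I - K)^* = I - K^T = I - v u^T, and (I - v u^T) v = v - v (u·v) = 0; hence ker((I - K)^*) = span{v} = span{(3, 3, 0, -1)}. Therefore (I - K) x = y is solvable iff <y, v> = 0, i.e. iff 3y_1 + 3y_2 - y_4 = 0. When this holds, K y = u (v·y) = 0, so (I - K) y = y and x = y is a particular solution; the full solution set is the line x = y + c·u = y + c·(1, 0, -1, 2), c ∈ C.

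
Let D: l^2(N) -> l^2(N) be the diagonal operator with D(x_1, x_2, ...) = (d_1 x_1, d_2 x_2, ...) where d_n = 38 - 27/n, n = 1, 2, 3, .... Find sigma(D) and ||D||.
sigma(D) = {38 - 27/n : n ≥ 1} ∪ {38}; ||D|| = 38

A bounded diagonal operator on l^2 with diagonal entries d_n has spectrum equal to the closure of {d_n : n ≥ 1}: every d_n is an eigenvalue (with eigenvector e_n), so {d_n} ⊂ sigma(D); the spectrum is closed, so its closure is too; and for lambda not in the closure, (D - lambda I) has bounded inverse (the diagonal entries 1/(d_n - lambda) are bounded). For our sequence d_n = 38 - 27/n, n = 1, 2, 3, ...:
  - {d_n} = {38 - 27/n : n ≥ 1}; the only limit point is 38
  - closure = {38 - 27/n : n ≥ 1} ∪ {38}
For the norm: a diagonal operator has ||D|| = sup_n |d_n|. Here d_n = 38 - 27/n increases monotonically from d_1 = 11 toward 38, with all terms in [11, 38); so sup_n |d_n| = 38 (the supremum is the limit, not attained). So ||D|| = 38.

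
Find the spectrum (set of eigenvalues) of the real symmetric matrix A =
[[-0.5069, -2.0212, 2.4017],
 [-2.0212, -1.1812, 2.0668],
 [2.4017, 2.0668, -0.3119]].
sigma(A) ≈ {-5, 1, 2}

A is real symmetric, so its spectrum consists of real eigenvalues. Expanding the characteristic polynomial of the displayed matrix gives
  det(λ I - A) = p(λ) = λ^3 + (2)λ^2 + (-13)λ + (10).
Solving p(λ) = 0 yields eigenvalues ≈ -5, 1, 2. (A is shown rounded to 4 decimals, so these recover the underlying integer eigenvalues to within that precision.)
Verification: the trace of A = -2 equals the sum of eigenvalues -2, and det(A) ≈ -9.9997 matches the eigenvalue product -10.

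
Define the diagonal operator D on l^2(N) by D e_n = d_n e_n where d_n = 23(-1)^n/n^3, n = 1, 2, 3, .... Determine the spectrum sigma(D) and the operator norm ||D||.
sigma(D) = {23(-1)^n/n^3 : n ≥ 1} ∪ {0}; ||D|| = 23

A bounded diagonal operator on l^2 with diagonal entries d_n has spectrum equal to the closure of {d_n : n ≥ 1}: every d_n is an eigenvalue (with eigenvector e_n), so {d_n} ⊂ sigma(D); the spectrum is closed, so its closure is too; and for lambda not in the closure, (D - lambda I) has bounded inverse (the diagonal entries 1/(d_n - lambda) are bounded). For our sequence d_n = 23(-1)^n/n^3, n = 1, 2, 3, ...:
  - {d_n} = {23(-1)^n/n^3 : n ≥ 1}; the only limit point is 0
  - closure = {23(-1)^n/n^3 : n ≥ 1} ∪ {0}
For the norm: a diagonal operator has ||D|| = sup_n |d_n|. Here |d_n| = 23/n^3 is decreasing, so sup_n |d_n| = |d_1| = 23. So ||D|| = 23.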